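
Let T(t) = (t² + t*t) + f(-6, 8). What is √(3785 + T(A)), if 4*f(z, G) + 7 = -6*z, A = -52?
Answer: 3*√4089/2 ≈ 95.918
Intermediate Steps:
f(z, G) = -7/4 - 3*z/2 (f(z, G) = -7/4 + (-6*z)/4 = -7/4 - 3*z/2)
T(t) = 29/4 + 2*t² (T(t) = (t² + t*t) + (-7/4 - 3/2*(-6)) = (t² + t²) + (-7/4 + 9) = 2*t² + 29/4 = 29/4 + 2*t²)
√(3785 + T(A)) = √(3785 + (29/4 + 2*(-52)²)) = √(3785 + (29/4 + 2*2704)) = √(3785 + (29/4 + 5408)) = √(3785 + 21661/4) = √(36801/4) = 3*√4089/2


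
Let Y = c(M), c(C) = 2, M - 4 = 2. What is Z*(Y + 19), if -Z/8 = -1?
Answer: 168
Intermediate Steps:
M = 6 (M = 4 + 2 = 6)
Z = 8 (Z = -8*(-1) = 8)
Y = 2
Z*(Y + 19) = 8*(2 + 19) = 8*21 = 168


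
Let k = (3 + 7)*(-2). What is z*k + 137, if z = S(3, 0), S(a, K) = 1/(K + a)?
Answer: 391/3 ≈ 130.33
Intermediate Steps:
z = ⅓ (z = 1/(0 + 3) = 1/3 = ⅓ ≈ 0.33333)
k = -20 (k = 10*(-2) = -20)
z*k + 137 = (⅓)*(-20) + 137 = -20/3 + 137 = 391/3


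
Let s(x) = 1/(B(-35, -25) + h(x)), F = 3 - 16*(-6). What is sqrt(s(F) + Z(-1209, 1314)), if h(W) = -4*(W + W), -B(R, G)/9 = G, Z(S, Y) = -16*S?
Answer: sqrt(76776329)/63 ≈ 139.08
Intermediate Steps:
B(R, G) = -9*G
h(W) = -8*W
F = 99 (F = 3 + 96 = 99)
s(x) = 1/(225 - 8*x) (s(x) = 1/(-9*(-25) - 8*x) = 1/(225 - 8*x))
sqrt(s(F) + Z(-1209, 1314)) = sqrt(-1/(-225 + 8*99) - 16*(-1209)) = sqrt(-1/(-225 + 792) + 19344) = sqrt(-1/567 + 19344) = sqrt(10968047/567) = sqrt(76776329)/63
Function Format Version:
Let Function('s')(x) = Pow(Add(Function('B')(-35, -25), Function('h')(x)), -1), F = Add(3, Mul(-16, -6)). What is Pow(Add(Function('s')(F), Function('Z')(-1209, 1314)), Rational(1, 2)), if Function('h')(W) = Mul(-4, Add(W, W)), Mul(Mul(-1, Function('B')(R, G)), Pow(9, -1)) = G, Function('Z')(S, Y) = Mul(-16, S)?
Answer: Mul(Rational(1, 63), Pow(76776329, Rational(1, 2))) ≈ 139.08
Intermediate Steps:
Function('B')(R, G) = Mul(-9, G)
Function('h')(W) = Mul(-8, W) (Function('h')(W) = Mul(-4, Mul(2, W)) = Mul(-8, W))
F = 99 (F = Add(3, 96) = 99)
Function('s')(x) = Pow(Add(225, Mul(-8, x)), -1) (Function('s')(x) = Pow(Add(Mul(-9, -25), Mul(-8, x)), -1) = Pow(Add(225, Mul(-8, x)), -1))
Pow(Add(Function('s')(F), Function('Z')(-1209, 1314)), Rational(1, 2)) = Pow(Add(Mul(-1, Pow(Add(-225, Mul(8, 99)), -1)), Mul(-16, -1209)), Rational(1, 2)) = Pow(Add(Mul(-1, Pow(Add(-225, 792), -1)), 19344), Rational(1, 2)) = Pow(Add(Mul(-1, Pow(567, -1)), 19344), Rational(1, 2)) = Pow(Add(Mul(-1, Rational(1, 567)), 19344), Rational(1, 2)) = Pow(Add(Rational(-1, 567), 19344), Rational(1, 2)) = Pow(Rational(10968047, 567), Rational(1, 2)) = Mul(Rational(1, 63), Pow(76776329, Rational(1, 2)))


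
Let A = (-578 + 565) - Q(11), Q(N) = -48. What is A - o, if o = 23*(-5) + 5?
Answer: 145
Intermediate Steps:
A = 35 (A = (-578 + 565) - 1*(-48) = -13 + 48 = 35)
o = -110 (o = -115 + 5 = -110)
A - o = 35 - 1*(-110) = 35 + 110 = 145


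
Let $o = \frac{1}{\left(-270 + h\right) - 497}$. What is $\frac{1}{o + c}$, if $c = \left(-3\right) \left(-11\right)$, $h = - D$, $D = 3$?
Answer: $\frac{770}{25409} \approx 0.030304$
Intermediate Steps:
$h = -3$ ($h = \left(-1\right) 3 = -3$)
$o = - \frac{1}{770}$ ($o = \frac{1}{\left(-270 - 3\right) - 497} = \frac{1}{-273 - 497} = \frac{1}{-770} = - \frac{1}{770} \approx -0.0012987$)
$c = 33$
$\frac{1}{o + c} = \frac{1}{- \frac{1}{770} + 33} = \frac{1}{\frac{25409}{770}} = \frac{770}{25409}$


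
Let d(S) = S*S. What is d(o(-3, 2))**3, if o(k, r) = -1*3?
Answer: 729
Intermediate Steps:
o(k, r) = -3
d(S) = S**2
d(o(-3, 2))**3 = ((-3)**2)**3 = 9**3 = 729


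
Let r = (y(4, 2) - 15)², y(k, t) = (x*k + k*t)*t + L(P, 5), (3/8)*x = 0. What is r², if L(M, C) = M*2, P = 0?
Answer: 1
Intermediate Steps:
x = 0 (x = (8/3)*0 = 0)
L(M, C) = 2*M
y(k, t) = k*t² (y(k, t) = (0*k + k*t)*t + 2*0 = (0 + k*t)*t + 0 = (k*t)*t + 0 = k*t² + 0 = k*t²)
r = 1 (r = (4*2² - 15)² = (4*4 - 15)² = (16 - 15)² = 1² = 1)
r² = 1² = 1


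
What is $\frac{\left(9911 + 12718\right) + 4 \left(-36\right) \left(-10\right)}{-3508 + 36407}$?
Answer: $\frac{24069}{32899} \approx 0.7316$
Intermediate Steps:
$\frac{\left(9911 + 12718\right) + 4 \left(-36\right) \left(-10\right)}{-3508 + 36407} = \frac{22629 - -1440}{32899} = \left(22629 + 1440\right) \frac{1}{32899} = 24069 \cdot \frac{1}{32899} = \frac{24069}{32899}$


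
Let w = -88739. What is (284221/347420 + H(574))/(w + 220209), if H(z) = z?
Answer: 199703301/45675307400 ≈ 0.0043722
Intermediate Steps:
(284221/347420 + H(574))/(w + 220209) = (284221/347420 + 574)/(-88739 + 220209) = (284221*(1/347420) + 574)/131470 = (284221/347420 + 574)*(1/131470) = (199703301/347420)*(1/131470) = 199703301/45675307400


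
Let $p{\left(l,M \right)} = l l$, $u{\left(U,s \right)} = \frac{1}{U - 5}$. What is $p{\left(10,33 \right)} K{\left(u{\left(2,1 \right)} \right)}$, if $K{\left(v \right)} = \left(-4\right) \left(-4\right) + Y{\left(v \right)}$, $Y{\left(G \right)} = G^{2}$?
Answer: $\frac{14500}{9} \approx 1611.1$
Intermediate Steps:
$u{\left(U,s \right)} = \frac{1}{-5 + U}$
$p{\left(l,M \right)} = l^{2}$
$K{\left(v \right)} = 16 + v^{2}$ ($K{\left(v \right)} = \left(-4\right) \left(-4\right) + v^{2} = 16 + v^{2}$)
$p{\left(10,33 \right)} K{\left(u{\left(2,1 \right)} \right)} = 10^{2} \left(16 + \left(\frac{1}{-5 + 2}\right)^{2}\right) = 100 \left(16 + \left(\frac{1}{-3}\right)^{2}\right) = 100 \left(16 + \left(- \frac{1}{3}\right)^{2}\right) = 100 \left(16 + \frac{1}{9}\right) = 100 \cdot \frac{145}{9} = \frac{14500}{9}$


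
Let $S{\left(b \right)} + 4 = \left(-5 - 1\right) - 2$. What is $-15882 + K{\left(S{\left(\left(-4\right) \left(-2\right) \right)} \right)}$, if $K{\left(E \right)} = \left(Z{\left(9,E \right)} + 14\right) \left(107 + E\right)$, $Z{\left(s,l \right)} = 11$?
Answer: $-13507$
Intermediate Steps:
$S{\left(b \right)} = -12$ ($S{\left(b \right)} = -4 - 8 = -12$)
$K{\left(E \right)} = 2675 + 25 E$ ($K{\left(E \right)} = \left(11 + 14\right) \left(107 + E\right) = 25 \left(107 + E\right) = 2675 + 25 E$)
$-15882 + K{\left(S{\left(\left(-4\right) \left(-2\right) \right)} \right)} = -15882 + \left(2675 + 25 \left(-12\right)\right) = -15882 + \left(2675 - 300\right) = -15882 + 2375 = -13507$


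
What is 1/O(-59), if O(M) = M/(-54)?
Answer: 54/59 ≈ 0.91525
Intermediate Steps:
O(M) = -M/54 (O(M) = M*(-1/54) = -M/54)
1/O(-59) = 1/(-1/54*(-59)) = 1/(59/54) = 54/59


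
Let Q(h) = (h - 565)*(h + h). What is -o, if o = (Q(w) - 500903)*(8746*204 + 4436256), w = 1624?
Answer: -18280187420760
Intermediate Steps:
Q(h) = 2*h*(-565 + h) (Q(h) = (-565 + h)*(2*h) = 2*h*(-565 + h))
o = 18280187420760 (o = (2*1624*(-565 + 1624) - 500903)*(8746*204 + 4436256) = (2*1624*1059 - 500903)*(1784184 + 4436256) = (3439632 - 500903)*6220440 = 2938729*6220440 = 18280187420760)
-o = -1*18280187420760 = -18280187420760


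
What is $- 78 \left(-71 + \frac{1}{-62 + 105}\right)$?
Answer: $\frac{238056}{43} \approx 5536.2$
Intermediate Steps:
$- 78 \left(-71 + \frac{1}{-62 + 105}\right) = - 78 \left(-71 + \frac{1}{43}\right) = \left(-78\right) \left(- \frac{3052}{43}\right) = \frac{238056}{43}$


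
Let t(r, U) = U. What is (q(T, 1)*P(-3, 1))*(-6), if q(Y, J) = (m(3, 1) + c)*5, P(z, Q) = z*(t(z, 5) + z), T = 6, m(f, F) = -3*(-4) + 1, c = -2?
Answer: 1980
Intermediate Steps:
m(f, F) = 13 (m(f, F) = 12 + 1 = 13)
P(z, Q) = z*(5 + z)
q(Y, J) = 55 (q(Y, J) = (13 - 2)*5 = 11*5 = 55)
(q(T, 1)*P(-3, 1))*(-6) = (55*(-3*(5 - 3)))*(-6) = (55*(-3*2))*(-6) = (55*(-6))*(-6) = -330*(-6) = 1980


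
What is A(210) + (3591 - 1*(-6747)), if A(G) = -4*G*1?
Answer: 9498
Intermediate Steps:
A(G) = -4*G
A(210) + (3591 - 1*(-6747)) = -4*210 + (3591 - 1*(-6747)) = -840 + (3591 + 6747) = -840 + 10338 = 9498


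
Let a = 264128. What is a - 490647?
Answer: -226519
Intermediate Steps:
a - 490647 = 264128 - 490647 = -226519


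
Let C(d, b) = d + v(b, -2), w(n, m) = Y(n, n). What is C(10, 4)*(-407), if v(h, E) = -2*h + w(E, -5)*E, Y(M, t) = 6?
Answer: 4070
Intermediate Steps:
w(n, m) = 6
v(h, E) = -2*h + 6*E
C(d, b) = -12 + d - 2*b (C(d, b) = d + (-2*b + 6*(-2)) = d + (-2*b - 12) = d + (-12 - 2*b) = -12 + d - 2*b)
C(10, 4)*(-407) = (-12 + 10 - 2*4)*(-407) = (-12 + 10 - 8)*(-407) = -10*(-407) = 4070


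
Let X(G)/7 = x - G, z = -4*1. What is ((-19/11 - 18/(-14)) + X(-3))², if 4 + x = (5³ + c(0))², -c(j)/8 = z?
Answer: 176497548716644/5929 ≈ 2.9769e+10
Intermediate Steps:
z = -4
c(j) = 32 (c(j) = -8*(-4) = 32)
x = 24645 (x = -4 + (5³ + 32)² = -4 + (125 + 32)² = -4 + 157² = -4 + 24649 = 24645)
X(G) = 172515 - 7*G (X(G) = 7*(24645 - G) = 172515 - 7*G)
((-19/11 - 18/(-14)) + X(-3))² = ((-19/11 - 18/(-14)) + (172515 - 7*(-3)))² = ((-19*1/11 - 18*(-1/14)) + (172515 + 21))² = ((-19/11 + 9/7) + 172536)² = (-34/77 + 172536)² = (13285238/77)² = 176497548716644/5929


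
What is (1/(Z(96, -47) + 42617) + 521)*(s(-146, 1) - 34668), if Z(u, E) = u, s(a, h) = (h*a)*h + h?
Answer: -774710190362/42713 ≈ -1.8138e+7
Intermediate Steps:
s(a, h) = h + a*h**2 (s(a, h) = (a*h)*h + h = a*h**2 + h = h + a*h**2)
(1/(Z(96, -47) + 42617) + 521)*(s(-146, 1) - 34668) = (1/(96 + 42617) + 521)*(1*(1 - 146*1) - 34668) = (1/42713 + 521)*(1*(1 - 146) - 34668) = (1/42713 + 521)*(1*(-145) - 34668) = 22253474*(-145 - 34668)/42713 = (22253474/42713)*(-34813) = -774710190362/42713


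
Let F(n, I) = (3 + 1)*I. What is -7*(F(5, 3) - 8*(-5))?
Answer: -364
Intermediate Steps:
F(n, I) = 4*I
-7*(F(5, 3) - 8*(-5)) = -7*(4*3 - 8*(-5)) = -7*(12 + 40) = -7*52 = -364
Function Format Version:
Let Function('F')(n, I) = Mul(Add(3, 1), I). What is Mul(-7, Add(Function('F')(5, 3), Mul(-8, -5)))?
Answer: -364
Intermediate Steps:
Function('F')(n, I) = Mul(4, I)
Mul(-7, Add(Function('F')(5, 3), Mul(-8, -5))) = Mul(-7, Add(Mul(4, 3), Mul(-8, -5))) = Mul(-7, Add(12, 40)) = Mul(-7, 52) = -364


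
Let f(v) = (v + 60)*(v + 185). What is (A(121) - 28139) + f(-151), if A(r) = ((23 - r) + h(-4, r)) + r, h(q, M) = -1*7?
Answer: -31217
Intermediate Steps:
f(v) = (60 + v)*(185 + v)
h(q, M) = -7
A(r) = 16 (A(r) = ((23 - r) - 7) + r = (16 - r) + r = 16)
(A(121) - 28139) + f(-151) = (16 - 28139) + (11100 + (-151)² + 245*(-151)) = -28123 + (11100 + 22801 - 36995) = -28123 - 3094 = -31217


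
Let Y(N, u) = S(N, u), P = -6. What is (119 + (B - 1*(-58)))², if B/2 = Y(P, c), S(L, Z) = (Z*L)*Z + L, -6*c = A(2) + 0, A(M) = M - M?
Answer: 27225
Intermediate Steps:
A(M) = 0
c = 0 (c = -(0 + 0)/6 = -⅙*0 = 0)
S(L, Z) = L + L*Z² (S(L, Z) = (L*Z)*Z + L = L*Z² + L = L + L*Z²)
Y(N, u) = N*(1 + u²)
B = -12 (B = 2*(-6*(1 + 0²)) = 2*(-6*(1 + 0)) = 2*(-6*1) = 2*(-6) = -12)
(119 + (B - 1*(-58)))² = (119 + (-12 - 1*(-58)))² = (119 + (-12 + 58))² = (119 + 46)² = 165² = 27225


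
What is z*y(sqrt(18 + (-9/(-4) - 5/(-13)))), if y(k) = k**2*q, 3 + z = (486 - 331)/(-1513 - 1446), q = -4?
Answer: 9691336/38467 ≈ 251.94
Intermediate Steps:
z = -9032/2959 (z = -3 + (486 - 331)/(-1513 - 1446) = -3 + 155/(-2959) = -3 + 155*(-1/2959) = -3 - 155/2959 = -9032/2959 ≈ -3.0524)
y(k) = -4*k**2 (y(k) = k**2*(-4) = -4*k**2)
z*y(sqrt(18 + (-9/(-4) - 5/(-13)))) = -(-36128)*(sqrt(18 + (-9/(-4) - 5/(-13))))**2/2959 = -(-36128)*(sqrt(18 + (-9*(-1/4) - 5*(-1/13))))**2/2959 = -(-36128)*(sqrt(18 + (9/4 + 5/13)))**2/2959 = -(-36128)*(sqrt(18 + 137/52))**2/2959 = -(-36128)*(sqrt(1073/52))**2/2959 = -(-36128)*(sqrt(13949)/26)**2/2959 = -(-36128)*1073/(2959*52) = -9032/2959*(-1073/13) = 9691336/38467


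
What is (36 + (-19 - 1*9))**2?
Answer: 64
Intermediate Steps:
(36 + (-19 - 1*9))**2 = (36 + (-19 - 9))**2 = (36 - 28)**2 = 8**2 = 64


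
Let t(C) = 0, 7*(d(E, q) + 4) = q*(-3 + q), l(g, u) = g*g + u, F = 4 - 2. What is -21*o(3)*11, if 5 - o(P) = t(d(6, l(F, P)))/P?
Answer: -1155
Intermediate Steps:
F = 2
l(g, u) = u + g**2 (l(g, u) = g**2 + u = u + g**2)
d(E, q) = -4 + q*(-3 + q)/7 (d(E, q) = -4 + (q*(-3 + q))/7 = -4 + q*(-3 + q)/7)
o(P) = 5 (o(P) = 5 - 0/P = 5 - 1*0 = 5 + 0 = 5)
-21*o(3)*11 = -21*5*11 = -105*11 = -1155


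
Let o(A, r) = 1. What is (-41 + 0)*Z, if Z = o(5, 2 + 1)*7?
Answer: -287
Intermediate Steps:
Z = 7 (Z = 1*7 = 7)
(-41 + 0)*Z = (-41 + 0)*7 = -41*7 = -287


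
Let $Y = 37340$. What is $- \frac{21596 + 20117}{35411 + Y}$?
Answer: $- \frac{5959}{10393} \approx -0.57337$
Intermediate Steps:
$- \frac{21596 + 20117}{35411 + Y} = - \frac{21596 + 20117}{35411 + 37340} = - \frac{41713}{72751} = \left(-1\right) \frac{5959}{10393} = - \frac{5959}{10393}$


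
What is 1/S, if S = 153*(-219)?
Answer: -1/33507 ≈ -2.9845e-5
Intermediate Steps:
S = -33507
1/S = 1/(-33507) = -1/33507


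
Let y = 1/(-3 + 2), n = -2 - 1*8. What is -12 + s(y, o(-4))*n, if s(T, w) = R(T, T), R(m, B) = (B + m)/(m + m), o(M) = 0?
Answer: -22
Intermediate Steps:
n = -10 (n = -2 - 8 = -10)
y = -1 (y = 1/(-1) = -1)
R(m, B) = (B + m)/(2*m) (R(m, B) = (B + m)/((2*m)) = (B + m)*(1/(2*m)) = (B + m)/(2*m))
s(T, w) = 1 (s(T, w) = (T + T)/(2*T) = (2*T)/(2*T) = 1)
-12 + s(y, o(-4))*n = -12 + 1*(-10) = -12 - 10 = -22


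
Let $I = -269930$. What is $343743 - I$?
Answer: $613673$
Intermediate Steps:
$343743 - I = 343743 - -269930 = 343743 + 269930 = 613673$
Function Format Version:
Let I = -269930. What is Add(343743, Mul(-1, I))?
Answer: 613673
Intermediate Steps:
Add(343743, Mul(-1, I)) = Add(343743, Mul(-1, -269930)) = Add(343743, 269930) = 613673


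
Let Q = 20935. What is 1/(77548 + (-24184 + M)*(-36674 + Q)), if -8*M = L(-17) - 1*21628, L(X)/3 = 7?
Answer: 8/2705603619 ≈ 2.9568e-9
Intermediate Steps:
L(X) = 21 (L(X) = 3*7 = 21)
M = 21607/8 (M = -(21 - 1*21628)/8 = -(21 - 21628)/8 = -⅛*(-21607) = 21607/8 ≈ 2700.9)
1/(77548 + (-24184 + M)*(-36674 + Q)) = 1/(77548 + (-24184 + 21607/8)*(-36674 + 20935)) = 1/(77548 - 171865/8*(-15739)) = 1/(77548 + 2704983235/8) = 1/(2705603619/8) = 8/2705603619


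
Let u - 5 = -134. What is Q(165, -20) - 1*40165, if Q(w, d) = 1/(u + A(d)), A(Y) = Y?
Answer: -5984586/149 ≈ -40165.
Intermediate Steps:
u = -129 (u = 5 - 134 = -129)
Q(w, d) = 1/(-129 + d)
Q(165, -20) - 1*40165 = 1/(-129 - 20) - 1*40165 = 1/(-149) - 40165 = -1/149 - 40165 = -5984586/149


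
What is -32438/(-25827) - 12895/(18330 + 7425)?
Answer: 33493435/44344959 ≈ 0.75529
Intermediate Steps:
-32438/(-25827) - 12895/(18330 + 7425) = -32438*(-1/25827) - 12895/25755 = 32438/25827 - 12895*1/25755 = 32438/25827 - 2579/5151 = 33493435/44344959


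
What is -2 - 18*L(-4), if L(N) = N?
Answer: 70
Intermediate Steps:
-2 - 18*L(-4) = -2 - 18*(-4) = -2 + 72 = 70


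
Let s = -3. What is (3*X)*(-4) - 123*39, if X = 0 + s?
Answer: -4761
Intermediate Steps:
X = -3 (X = 0 - 3 = -3)
(3*X)*(-4) - 123*39 = (3*(-3))*(-4) - 123*39 = -9*(-4) - 4797 = 36 - 4797 = -4761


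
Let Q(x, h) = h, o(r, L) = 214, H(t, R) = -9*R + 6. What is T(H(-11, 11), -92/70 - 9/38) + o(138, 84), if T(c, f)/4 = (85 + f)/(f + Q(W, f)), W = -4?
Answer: 219508/2063 ≈ 106.40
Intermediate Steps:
H(t, R) = 6 - 9*R
T(c, f) = 2*(85 + f)/f (T(c, f) = 4*((85 + f)/(f + f)) = 4*((85 + f)/((2*f))) = 4*((85 + f)*(1/(2*f))) = 4*((85 + f)/(2*f)) = 2*(85 + f)/f)
T(H(-11, 11), -92/70 - 9/38) + o(138, 84) = (2 + 170/(-92/70 - 9/38)) + 214 = (2 + 170/(-92*1/70 - 9*1/38)) + 214 = (2 + 170/(-46/35 - 9/38)) + 214 = (2 + 170/(-2063/1330)) + 214 = (2 + 170*(-1330/2063)) + 214 = (2 - 226100/2063) + 214 = -221974/2063 + 214 = 219508/2063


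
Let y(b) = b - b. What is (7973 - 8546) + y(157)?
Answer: -573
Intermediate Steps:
y(b) = 0
(7973 - 8546) + y(157) = (7973 - 8546) + 0 = -573 + 0 = -573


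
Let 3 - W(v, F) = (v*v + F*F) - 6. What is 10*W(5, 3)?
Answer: -250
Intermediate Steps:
W(v, F) = 9 - F**2 - v**2 (W(v, F) = 3 - ((v*v + F*F) - 6) = 3 - ((v**2 + F**2) - 6) = 3 - ((F**2 + v**2) - 6) = 3 - (-6 + F**2 + v**2) = 3 + (6 - F**2 - v**2) = 9 - F**2 - v**2)
10*W(5, 3) = 10*(9 - 1*3**2 - 1*5**2) = 10*(9 - 1*9 - 1*25) = 10*(9 - 9 - 25) = 10*(-25) = -250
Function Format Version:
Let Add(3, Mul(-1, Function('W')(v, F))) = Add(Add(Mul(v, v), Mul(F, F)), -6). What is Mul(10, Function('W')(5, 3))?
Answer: -250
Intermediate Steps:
Function('W')(v, F) = Add(9, Mul(-1, Pow(F, 2)), Mul(-1, Pow(v, 2))) (Function('W')(v, F) = Add(3, Mul(-1, Add(Add(Mul(v, v), Mul(F, F)), -6))) = Add(3, Mul(-1, Add(Add(Pow(v, 2), Pow(F, 2)), -6))) = Add(3, Mul(-1, Add(Add(Pow(F, 2), Pow(v, 2)), -6))) = Add(3, Mul(-1, Add(-6, Pow(F, 2), Pow(v, 2)))) = Add(3, Add(6, Mul(-1, Pow(F, 2)), Mul(-1, Pow(v, 2)))) = Add(9, Mul(-1, Pow(F, 2)), Mul(-1, Pow(v, 2))))
Mul(10, Function('W')(5, 3)) = Mul(10, Add(9, Mul(-1, Pow(3, 2)), Mul(-1, Pow(5, 2)))) = Mul(10, Add(9, Mul(-1, 9), Mul(-1, 25))) = Mul(10, Add(9, -9, -25)) = Mul(10, -25) = -250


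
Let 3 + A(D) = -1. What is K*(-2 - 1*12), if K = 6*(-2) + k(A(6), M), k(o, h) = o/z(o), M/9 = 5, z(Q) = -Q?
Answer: 182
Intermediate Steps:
A(D) = -4 (A(D) = -3 - 1 = -4)
M = 45 (M = 9*5 = 45)
k(o, h) = -1 (k(o, h) = o/((-o)) = o*(-1/o) = -1)
K = -13 (K = 6*(-2) - 1 = -12 - 1 = -13)
K*(-2 - 1*12) = -13*(-2 - 1*12) = -13*(-2 - 12) = -13*(-14) = 182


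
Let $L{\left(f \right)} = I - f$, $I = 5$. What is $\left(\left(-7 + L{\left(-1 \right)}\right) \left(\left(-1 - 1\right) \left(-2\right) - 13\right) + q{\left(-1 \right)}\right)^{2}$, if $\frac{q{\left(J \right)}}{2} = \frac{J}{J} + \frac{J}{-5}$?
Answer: $\frac{3249}{25} \approx 129.96$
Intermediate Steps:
$q{\left(J \right)} = 2 - \frac{2 J}{5}$ ($q{\left(J \right)} = 2 \left(\frac{J}{J} + \frac{J}{-5}\right) = 2 \left(1 + J \left(- \frac{1}{5}\right)\right) = 2 \left(1 - \frac{J}{5}\right) = 2 - \frac{2 J}{5}$)
$L{\left(f \right)} = 5 - f$
$\left(\left(-7 + L{\left(-1 \right)}\right) \left(\left(-1 - 1\right) \left(-2\right) - 13\right) + q{\left(-1 \right)}\right)^{2} = \left(\left(-7 + \left(5 - -1\right)\right) \left(\left(-1 - 1\right) \left(-2\right) - 13\right) + \left(2 - - \frac{2}{5}\right)\right)^{2} = \left(\left(-7 + \left(5 + 1\right)\right) \left(\left(-2\right) \left(-2\right) - 13\right) + \left(2 + \frac{2}{5}\right)\right)^{2} = \left(\left(-7 + 6\right) \left(4 - 13\right) + \frac{12}{5}\right)^{2} = \left(\left(-1\right) \left(-9\right) + \frac{12}{5}\right)^{2} = \left(9 + \frac{12}{5}\right)^{2} = \left(\frac{57}{5}\right)^{2} = \frac{3249}{25}$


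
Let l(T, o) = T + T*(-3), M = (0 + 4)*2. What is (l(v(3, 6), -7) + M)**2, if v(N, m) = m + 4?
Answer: 144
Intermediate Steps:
v(N, m) = 4 + m
M = 8 (M = 4*2 = 8)
l(T, o) = -2*T (l(T, o) = T - 3*T = -2*T)
(l(v(3, 6), -7) + M)**2 = (-2*(4 + 6) + 8)**2 = (-2*10 + 8)**2 = (-20 + 8)**2 = (-12)**2 = 144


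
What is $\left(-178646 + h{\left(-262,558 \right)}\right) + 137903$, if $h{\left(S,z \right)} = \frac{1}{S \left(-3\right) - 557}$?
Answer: $- \frac{9330146}{229} \approx -40743.0$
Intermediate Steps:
$h{\left(S,z \right)} = \frac{1}{-557 - 3 S}$ ($h{\left(S,z \right)} = \frac{1}{- 3 S - 557} = \frac{1}{-557 - 3 S}$)
$\left(-178646 + h{\left(-262,558 \right)}\right) + 137903 = \left(-178646 - \frac{1}{557 + 3 \left(-262\right)}\right) + 137903 = \left(-178646 - \frac{1}{557 - 786}\right) + 137903 = \left(-178646 - \frac{1}{-229}\right) + 137903 = \left(-178646 - - \frac{1}{229}\right) + 137903 = \left(-178646 + \frac{1}{229}\right) + 137903 = - \frac{40909933}{229} + 137903 = - \frac{9330146}{229}$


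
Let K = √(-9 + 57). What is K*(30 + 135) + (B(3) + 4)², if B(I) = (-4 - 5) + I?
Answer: 4 + 660*√3 ≈ 1147.2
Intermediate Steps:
B(I) = -9 + I
K = 4*√3 (K = √48 = 4*√3 ≈ 6.9282)
K*(30 + 135) + (B(3) + 4)² = (4*√3)*(30 + 135) + ((-9 + 3) + 4)² = (4*√3)*165 + (-6 + 4)² = 660*√3 + (-2)² = 660*√3 + 4 = 4 + 660*√3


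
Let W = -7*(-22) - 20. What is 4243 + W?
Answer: 4377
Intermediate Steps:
W = 134 (W = 154 - 20 = 134)
4243 + W = 4243 + 134 = 4377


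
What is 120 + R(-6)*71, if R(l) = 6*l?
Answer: -2436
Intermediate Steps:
120 + R(-6)*71 = 120 + (6*(-6))*71 = 120 - 36*71 = 120 - 2556 = -2436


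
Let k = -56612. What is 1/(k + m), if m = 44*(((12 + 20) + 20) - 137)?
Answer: -1/60352 ≈ -1.6569e-5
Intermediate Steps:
m = -3740 (m = 44*((32 + 20) - 137) = 44*(52 - 137) = 44*(-85) = -3740)
1/(k + m) = 1/(-56612 - 3740) = 1/(-60352) = -1/60352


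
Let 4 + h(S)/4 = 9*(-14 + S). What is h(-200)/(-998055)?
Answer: 1544/199611 ≈ 0.0077350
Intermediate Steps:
h(S) = -520 + 36*S (h(S) = -16 + 4*(9*(-14 + S)) = -16 + 4*(-126 + 9*S) = -16 + (-504 + 36*S) = -520 + 36*S)
h(-200)/(-998055) = (-520 + 36*(-200))/(-998055) = (-520 - 7200)*(-1/998055) = -7720*(-1/998055) = 1544/199611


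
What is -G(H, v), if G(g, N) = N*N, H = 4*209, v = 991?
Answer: -982081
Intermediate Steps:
H = 836
G(g, N) = N²
-G(H, v) = -1*991² = -1*982081 = -982081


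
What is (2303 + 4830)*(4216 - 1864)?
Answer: 16776816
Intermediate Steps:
(2303 + 4830)*(4216 - 1864) = 7133*2352 = 16776816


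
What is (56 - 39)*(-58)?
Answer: -986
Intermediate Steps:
(56 - 39)*(-58) = 17*(-58) = -986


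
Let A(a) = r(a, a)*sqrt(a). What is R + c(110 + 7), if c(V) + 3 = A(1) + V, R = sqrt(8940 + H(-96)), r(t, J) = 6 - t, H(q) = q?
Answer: 119 + 2*sqrt(2211) ≈ 213.04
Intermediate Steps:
A(a) = sqrt(a)*(6 - a) (A(a) = (6 - a)*sqrt(a) = sqrt(a)*(6 - a))
R = 2*sqrt(2211) (R = sqrt(8940 - 96) = sqrt(8844) = 2*sqrt(2211) ≈ 94.042)
c(V) = 2 + V (c(V) = -3 + (sqrt(1)*(6 - 1*1) + V) = -3 + (1*(6 - 1) + V) = -3 + (1*5 + V) = -3 + (5 + V) = 2 + V)
R + c(110 + 7) = 2*sqrt(2211) + (2 + (110 + 7)) = 2*sqrt(2211) + (2 + 117) = 2*sqrt(2211) + 119 = 119 + 2*sqrt(2211)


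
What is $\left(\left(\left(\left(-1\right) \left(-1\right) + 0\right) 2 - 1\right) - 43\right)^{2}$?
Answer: $1764$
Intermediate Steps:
$\left(\left(\left(\left(-1\right) \left(-1\right) + 0\right) 2 - 1\right) - 43\right)^{2} = \left(\left(\left(1 + 0\right) 2 - 1\right) - 43\right)^{2} = \left(\left(1 \cdot 2 - 1\right) - 43\right)^{2} = \left(\left(2 - 1\right) - 43\right)^{2} = \left(1 - 43\right)^{2} = \left(-42\right)^{2} = 1764$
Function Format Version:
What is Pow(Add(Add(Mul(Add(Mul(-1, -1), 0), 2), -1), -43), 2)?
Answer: 1764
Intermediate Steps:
Pow(Add(Add(Mul(Add(Mul(-1, -1), 0), 2), -1), -43), 2) = Pow(Add(Add(Mul(Add(1, 0), 2), -1), -43), 2) = Pow(Add(Add(Mul(1, 2), -1), -43), 2) = Pow(Add(Add(2, -1), -43), 2) = Pow(Add(1, -43), 2) = Pow(-42, 2) = 1764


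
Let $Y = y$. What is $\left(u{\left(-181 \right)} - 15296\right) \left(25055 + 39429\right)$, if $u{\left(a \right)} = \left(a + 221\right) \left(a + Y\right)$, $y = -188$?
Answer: $-1938131104$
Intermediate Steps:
$Y = -188$
$u{\left(a \right)} = \left(-188 + a\right) \left(221 + a\right)$ ($u{\left(a \right)} = \left(a + 221\right) \left(a - 188\right) = \left(221 + a\right) \left(-188 + a\right) = \left(-188 + a\right) \left(221 + a\right)$)
$\left(u{\left(-181 \right)} - 15296\right) \left(25055 + 39429\right) = \left(\left(-41548 + \left(-181\right)^{2} + 33 \left(-181\right)\right) - 15296\right) \left(25055 + 39429\right) = \left(\left(-41548 + 32761 - 5973\right) - 15296\right) 64484 = \left(-14760 - 15296\right) 64484 = \left(-30056\right) 64484 = -1938131104$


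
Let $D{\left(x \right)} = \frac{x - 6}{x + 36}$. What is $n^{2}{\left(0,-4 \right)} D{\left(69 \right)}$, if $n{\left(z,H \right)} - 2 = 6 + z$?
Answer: $\frac{192}{5} \approx 38.4$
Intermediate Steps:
$n{\left(z,H \right)} = 8 + z$ ($n{\left(z,H \right)} = 2 + \left(6 + z\right) = 8 + z$)
$D{\left(x \right)} = \frac{-6 + x}{36 + x}$
$n^{2}{\left(0,-4 \right)} D{\left(69 \right)} = \left(8 + 0\right)^{2} \frac{-6 + 69}{36 + 69} = 8^{2} \cdot \frac{1}{105} \cdot 63 = 64 \cdot \frac{1}{105} \cdot 63 = 64 \cdot \frac{3}{5} = \frac{192}{5}$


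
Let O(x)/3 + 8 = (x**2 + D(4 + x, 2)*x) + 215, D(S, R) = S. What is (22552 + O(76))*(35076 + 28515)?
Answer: 3735398931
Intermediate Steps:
O(x) = 621 + 3*x**2 + 3*x*(4 + x) (O(x) = -24 + 3*((x**2 + (4 + x)*x) + 215) = -24 + 3*((x**2 + x*(4 + x)) + 215) = -24 + 3*(215 + x**2 + x*(4 + x)) = -24 + (645 + 3*x**2 + 3*x*(4 + x)) = 621 + 3*x**2 + 3*x*(4 + x))
(22552 + O(76))*(35076 + 28515) = (22552 + (621 + 6*76**2 + 12*76))*(35076 + 28515) = (22552 + (621 + 6*5776 + 912))*63591 = (22552 + (621 + 34656 + 912))*63591 = (22552 + 36189)*63591 = 58741*63591 = 3735398931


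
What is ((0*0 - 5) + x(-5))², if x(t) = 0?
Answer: 25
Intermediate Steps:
((0*0 - 5) + x(-5))² = ((0*0 - 5) + 0)² = ((0 - 5) + 0)² = (-5 + 0)² = (-5)² = 25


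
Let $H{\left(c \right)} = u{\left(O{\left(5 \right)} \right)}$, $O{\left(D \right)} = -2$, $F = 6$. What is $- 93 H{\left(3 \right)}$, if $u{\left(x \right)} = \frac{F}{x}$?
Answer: $279$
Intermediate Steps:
$u{\left(x \right)} = \frac{6}{x}$
$H{\left(c \right)} = -3$ ($H{\left(c \right)} = \frac{6}{-2} = 6 \left(- \frac{1}{2}\right) = -3$)
$- 93 H{\left(3 \right)} = \left(-93\right) \left(-3\right) = 279$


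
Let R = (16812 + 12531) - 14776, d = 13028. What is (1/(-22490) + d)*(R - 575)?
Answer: 2049826034124/11245 ≈ 1.8229e+8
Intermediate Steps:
R = 14567 (R = 29343 - 14776 = 14567)
(1/(-22490) + d)*(R - 575) = (1/(-22490) + 13028)*(14567 - 575) = (-1/22490 + 13028)*13992 = (292999719/22490)*13992 = 2049826034124/11245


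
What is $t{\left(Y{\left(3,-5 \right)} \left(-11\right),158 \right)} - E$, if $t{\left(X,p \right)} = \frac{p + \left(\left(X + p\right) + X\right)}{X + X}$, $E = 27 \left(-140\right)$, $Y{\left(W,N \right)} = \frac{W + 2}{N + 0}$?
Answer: $\frac{41749}{11} \approx 3795.4$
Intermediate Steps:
$Y{\left(W,N \right)} = \frac{2 + W}{N}$
$E = -3780$
$t{\left(X,p \right)} = \frac{2 X + 2 p}{2 X}$ ($t{\left(X,p \right)} = \frac{p + \left(p + 2 X\right)}{2 X} = \left(2 X + 2 p\right) \frac{1}{2 X} = \frac{2 X + 2 p}{2 X}$)
$t{\left(Y{\left(3,-5 \right)} \left(-11\right),158 \right)} - E = \frac{\frac{2 + 3}{-5} \left(-11\right) + 158}{\frac{2 + 3}{-5} \left(-11\right)} - -3780 = \frac{\left(- \frac{1}{5}\right) 5 \left(-11\right) + 158}{\left(- \frac{1}{5}\right) 5 \left(-11\right)} + 3780 = \frac{\left(-1\right) \left(-11\right) + 158}{\left(-1\right) \left(-11\right)} + 3780 = \frac{11 + 158}{11} + 3780 = \frac{1}{11} \cdot 169 + 3780 = \frac{169}{11} + 3780 = \frac{41749}{11}$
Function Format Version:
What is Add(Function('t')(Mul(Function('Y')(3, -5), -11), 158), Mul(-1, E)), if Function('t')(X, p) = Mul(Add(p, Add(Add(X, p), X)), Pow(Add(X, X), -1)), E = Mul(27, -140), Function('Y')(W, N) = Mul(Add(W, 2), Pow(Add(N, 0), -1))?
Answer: Rational(41749, 11) ≈ 3795.4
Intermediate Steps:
Function('Y')(W, N) = Mul(Pow(N, -1), Add(2, W)) (Function('Y')(W, N) = Mul(Add(2, W), Pow(N, -1)) = Mul(Pow(N, -1), Add(2, W)))
E = -3780
Function('t')(X, p) = Mul(Rational(1, 2), Pow(X, -1), Add(Mul(2, X), Mul(2, p))) (Function('t')(X, p) = Mul(Add(p, Add(p, Mul(2, X))), Pow(Mul(2, X), -1)) = Mul(Add(Mul(2, X), Mul(2, p)), Mul(Rational(1, 2), Pow(X, -1))) = Mul(Rational(1, 2), Pow(X, -1), Add(Mul(2, X), Mul(2, p))))
Add(Function('t')(Mul(Function('Y')(3, -5), -11), 158), Mul(-1, E)) = Add(Mul(Pow(Mul(Mul(Pow(-5, -1), Add(2, 3)), -11), -1), Add(Mul(Mul(Pow(-5, -1), Add(2, 3)), -11), 158)), Mul(-1, -3780)) = Add(Mul(Pow(Mul(Mul(Rational(-1, 5), 5), -11), -1), Add(Mul(Mul(Rational(-1, 5), 5), -11), 158)), 3780) = Add(Mul(Pow(Mul(-1, -11), -1), Add(Mul(-1, -11), 158)), 3780) = Add(Mul(Pow(11, -1), Add(11, 158)), 3780) = Add(Mul(Rational(1, 11), 169), 3780) = Add(Rational(169, 11), 3780) = Rational(41749, 11)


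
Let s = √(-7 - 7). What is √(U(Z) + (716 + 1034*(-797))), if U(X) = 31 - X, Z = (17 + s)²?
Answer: √(-823626 - 34*I*√14) ≈ 0.07 - 907.54*I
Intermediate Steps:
s = I*√14 (s = √(-14) = I*√14 ≈ 3.7417*I)
Z = (17 + I*√14)² ≈ 275.0 + 127.22*I
√(U(Z) + (716 + 1034*(-797))) = √((31 - (17 + I*√14)²) + (716 + 1034*(-797))) = √((31 - (17 + I*√14)²) + (716 - 824098)) = √((31 - (17 + I*√14)²) - 823382) = √(-823351 - (17 + I*√14)²)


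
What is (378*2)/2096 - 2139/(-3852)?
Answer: 38518/42051 ≈ 0.91598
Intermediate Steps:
(378*2)/2096 - 2139/(-3852) = 756*(1/2096) - 2139*(-1/3852) = 189/524 + 713/1284 = 38518/42051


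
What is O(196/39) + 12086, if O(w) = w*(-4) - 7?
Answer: 470297/39 ≈ 12059.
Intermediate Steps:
O(w) = -7 - 4*w (O(w) = -4*w - 7 = -7 - 4*w)
O(196/39) + 12086 = (-7 - 784/39) + 12086 = -1057/39 + 12086 = 470297/39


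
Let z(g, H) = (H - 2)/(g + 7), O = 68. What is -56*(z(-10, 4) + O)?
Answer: -11312/3 ≈ -3770.7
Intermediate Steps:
z(g, H) = (-2 + H)/(7 + g)
-56*(z(-10, 4) + O) = -56*((-2 + 4)/(7 - 10) + 68) = -56*(2/(-3) + 68) = -56*(-1/3*2 + 68) = -56*(-2/3 + 68) = -56*202/3 = -11312/3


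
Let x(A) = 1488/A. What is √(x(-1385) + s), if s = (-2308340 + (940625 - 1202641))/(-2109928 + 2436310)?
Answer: I*√457192256180881830/226019535 ≈ 2.9916*I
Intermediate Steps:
s = -1285178/163191 (s = (-2308340 - 262016)/326382 = -2570356*1/326382 = -1285178/163191 ≈ -7.8753)
√(x(-1385) + s) = √(1488/(-1385) - 1285178/163191) = √(1488*(-1/1385) - 1285178/163191) = √(-1488/1385 - 1285178/163191) = √(-2022799738/226019535) = I*√457192256180881830/226019535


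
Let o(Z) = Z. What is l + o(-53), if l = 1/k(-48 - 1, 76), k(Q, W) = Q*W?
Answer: -197373/3724 ≈ -53.000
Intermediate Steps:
l = -1/3724 (l = 1/((-48 - 1)*76) = 1/(-49*76) = 1/(-3724) = -1/3724 ≈ -0.00026853)
l + o(-53) = -1/3724 - 53 = -197373/3724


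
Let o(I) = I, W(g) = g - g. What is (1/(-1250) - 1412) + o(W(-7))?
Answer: -1765001/1250 ≈ -1412.0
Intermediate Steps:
W(g) = 0
(1/(-1250) - 1412) + o(W(-7)) = (1/(-1250) - 1412) + 0 = (-1/1250 - 1412) + 0 = -1765001/1250 + 0 = -1765001/1250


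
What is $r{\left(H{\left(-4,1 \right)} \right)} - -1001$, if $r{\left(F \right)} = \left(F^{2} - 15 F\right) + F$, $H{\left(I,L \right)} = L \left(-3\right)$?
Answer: $1052$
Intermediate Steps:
$H{\left(I,L \right)} = - 3 L$
$r{\left(F \right)} = F^{2} - 14 F$
$r{\left(H{\left(-4,1 \right)} \right)} - -1001 = \left(-3\right) 1 \left(-14 - 3\right) - -1001 = - 3 \left(-14 - 3\right) + 1001 = \left(-3\right) \left(-17\right) + 1001 = 51 + 1001 = 1052$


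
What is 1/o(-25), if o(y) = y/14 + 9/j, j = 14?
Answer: -7/8 ≈ -0.87500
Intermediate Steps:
o(y) = 9/14 + y/14 (o(y) = y/14 + 9/14 = 9/14 + y/14)
1/o(-25) = 1/(9/14 + (1/14)*(-25)) = 1/(9/14 - 25/14) = 1/(-8/7) = -7/8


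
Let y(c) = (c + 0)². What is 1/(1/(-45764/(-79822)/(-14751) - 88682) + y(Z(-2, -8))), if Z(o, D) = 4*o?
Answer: 52209502114684/3341407546612615 ≈ 0.015625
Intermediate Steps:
y(c) = c²
1/(1/(-45764/(-79822)/(-14751) - 88682) + y(Z(-2, -8))) = 1/(1/(-45764/(-79822)/(-14751) - 88682) + (4*(-2))²) = 1/(1/(-45764*(-1/79822)*(-1/14751) - 88682) + (-8)²) = 1/(1/((22882/39911)*(-1/14751) - 88682) + 64) = 1/(1/(-22882/588727161 - 88682) + 64) = 1/(1/(-52209502114684/588727161) + 64) = 1/(-588727161/52209502114684 + 64) = 1/(3341407546612615/52209502114684) = 52209502114684/3341407546612615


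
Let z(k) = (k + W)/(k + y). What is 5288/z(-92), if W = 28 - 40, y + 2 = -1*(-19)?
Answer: 49575/13 ≈ 3813.5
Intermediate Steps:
y = 17 (y = -2 - 1*(-19) = -2 + 19 = 17)
W = -12
z(k) = (-12 + k)/(17 + k) (z(k) = (k - 12)/(k + 17) = (-12 + k)/(17 + k))
5288/z(-92) = 5288/(((-12 - 92)/(17 - 92))) = 5288/((-104/(-75))) = 5288/((-1/75*(-104))) = 5288/(104/75) = 5288*(75/104) = 49575/13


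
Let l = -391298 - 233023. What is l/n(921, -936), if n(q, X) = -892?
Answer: 624321/892 ≈ 699.91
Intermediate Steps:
l = -624321
l/n(921, -936) = -624321/(-892) = -624321*(-1/892) = 624321/892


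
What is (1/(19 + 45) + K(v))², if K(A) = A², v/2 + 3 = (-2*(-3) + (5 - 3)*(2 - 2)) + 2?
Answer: 40972801/4096 ≈ 10003.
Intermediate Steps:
v = 10 (v = -6 + 2*((-2*(-3) + (5 - 3)*(2 - 2)) + 2) = -6 + 2*((6 + 2*0) + 2) = -6 + 2*((6 + 0) + 2) = -6 + 2*(6 + 2) = -6 + 2*8 = -6 + 16 = 10)
(1/(19 + 45) + K(v))² = (1/(19 + 45) + 10²)² = (1/64 + 100)² = (6401/64)² = 40972801/4096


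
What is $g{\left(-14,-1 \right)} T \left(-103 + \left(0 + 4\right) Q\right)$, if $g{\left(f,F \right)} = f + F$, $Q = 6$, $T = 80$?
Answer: $94800$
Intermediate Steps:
$g{\left(f,F \right)} = F + f$
$g{\left(-14,-1 \right)} T \left(-103 + \left(0 + 4\right) Q\right) = \left(-1 - 14\right) 80 \left(-103 + \left(0 + 4\right) 6\right) = \left(-15\right) 80 \left(-103 + 4 \cdot 6\right) = - 1200 \left(-103 + 24\right) = \left(-1200\right) \left(-79\right) = 94800$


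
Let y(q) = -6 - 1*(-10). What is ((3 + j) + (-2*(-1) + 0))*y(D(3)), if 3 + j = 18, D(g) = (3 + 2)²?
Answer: 80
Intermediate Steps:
D(g) = 25 (D(g) = 5² = 25)
y(q) = 4 (y(q) = -6 + 10 = 4)
j = 15 (j = -3 + 18 = 15)
((3 + j) + (-2*(-1) + 0))*y(D(3)) = ((3 + 15) + (-2*(-1) + 0))*4 = (18 + (2 + 0))*4 = (18 + 2)*4 = 20*4 = 80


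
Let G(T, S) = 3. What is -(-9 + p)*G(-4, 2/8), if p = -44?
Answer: 159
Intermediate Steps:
-(-9 + p)*G(-4, 2/8) = -(-9 - 44)*3 = -(-53)*3 = -1*(-159) = 159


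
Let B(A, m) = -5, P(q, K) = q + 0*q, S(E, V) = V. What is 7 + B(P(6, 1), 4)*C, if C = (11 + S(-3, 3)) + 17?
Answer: -148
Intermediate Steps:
P(q, K) = q (P(q, K) = q + 0 = q)
C = 31 (C = (11 + 3) + 17 = 14 + 17 = 31)
7 + B(P(6, 1), 4)*C = 7 - 5*31 = 7 - 155 = -148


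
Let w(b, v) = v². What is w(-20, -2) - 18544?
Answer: -18540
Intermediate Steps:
w(-20, -2) - 18544 = (-2)² - 18544 = 4 - 18544 = -18540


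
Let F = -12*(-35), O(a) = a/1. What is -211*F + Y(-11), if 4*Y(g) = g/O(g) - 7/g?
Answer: -1949631/22 ≈ -88620.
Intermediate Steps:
O(a) = a (O(a) = a*1 = a)
F = 420
Y(g) = ¼ - 7/(4*g) (Y(g) = (g/g - 7/g)/4 = (1 - 7/g)/4 = ¼ - 7/(4*g))
-211*F + Y(-11) = -211*420 + (¼)*(-7 - 11)/(-11) = -88620 + (¼)*(-1/11)*(-18) = -88620 + 9/22 = -1949631/22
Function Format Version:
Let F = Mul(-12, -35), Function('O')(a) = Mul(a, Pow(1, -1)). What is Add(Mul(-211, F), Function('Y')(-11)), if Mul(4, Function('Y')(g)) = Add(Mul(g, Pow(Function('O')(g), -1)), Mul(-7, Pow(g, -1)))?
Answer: Rational(-1949631, 22) ≈ -88620.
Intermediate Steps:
Function('O')(a) = a (Function('O')(a) = Mul(a, 1) = a)
F = 420
Function('Y')(g) = Add(Rational(1, 4), Mul(Rational(-7, 4), Pow(g, -1))) (Function('Y')(g) = Mul(Rational(1, 4), Add(Mul(g, Pow(g, -1)), Mul(-7, Pow(g, -1)))) = Mul(Rational(1, 4), Add(1, Mul(-7, Pow(g, -1)))) = Add(Rational(1, 4), Mul(Rational(-7, 4), Pow(g, -1))))
Add(Mul(-211, F), Function('Y')(-11)) = Add(Mul(-211, 420), Mul(Rational(1, 4), Pow(-11, -1), Add(-7, -11))) = Add(-88620, Mul(Rational(1, 4), Rational(-1, 11), -18)) = Add(-88620, Rational(9, 22)) = Rational(-1949631, 22)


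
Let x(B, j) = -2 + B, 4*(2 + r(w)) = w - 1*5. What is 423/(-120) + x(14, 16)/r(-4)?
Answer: -4317/680 ≈ -6.3485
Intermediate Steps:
r(w) = -13/4 + w/4 (r(w) = -2 + (w - 1*5)/4 = -2 + (w - 5)/4 = -2 + (-5 + w)/4 = -2 + (-5/4 + w/4) = -13/4 + w/4)
423/(-120) + x(14, 16)/r(-4) = 423/(-120) + (-2 + 14)/(-13/4 + (1/4)*(-4)) = 423*(-1/120) + 12/(-13/4 - 1) = -141/40 + 12/(-17/4) = -141/40 + 12*(-4/17) = -141/40 - 48/17 = -4317/680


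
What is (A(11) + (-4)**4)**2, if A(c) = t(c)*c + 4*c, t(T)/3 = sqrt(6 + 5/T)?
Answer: 97029 + 1800*sqrt(781) ≈ 1.4733e+5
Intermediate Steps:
t(T) = 3*sqrt(6 + 5/T)
A(c) = 4*c + 3*c*sqrt(6 + 5/c) (A(c) = (3*sqrt(6 + 5/c))*c + 4*c = 3*c*sqrt(6 + 5/c) + 4*c = 4*c + 3*c*sqrt(6 + 5/c))
(A(11) + (-4)**4)**2 = (11*(4 + 3*sqrt((5 + 6*11)/11)) + (-4)**4)**2 = (11*(4 + 3*sqrt((5 + 66)/11)) + 256)**2 = (11*(4 + 3*sqrt((1/11)*71)) + 256)**2 = (11*(4 + 3*sqrt(71/11)) + 256)**2 = (11*(4 + 3*(sqrt(781)/11)) + 256)**2 = (11*(4 + 3*sqrt(781)/11) + 256)**2 = ((44 + 3*sqrt(781)) + 256)**2 = (300 + 3*sqrt(781))**2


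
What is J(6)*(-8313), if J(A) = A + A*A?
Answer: -349146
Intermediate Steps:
J(A) = A + A²
J(6)*(-8313) = (6*(1 + 6))*(-8313) = (6*7)*(-8313) = 42*(-8313) = -349146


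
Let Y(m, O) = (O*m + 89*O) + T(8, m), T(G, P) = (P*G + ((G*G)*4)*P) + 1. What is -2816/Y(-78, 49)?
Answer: 704/5013 ≈ 0.14043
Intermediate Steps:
T(G, P) = 1 + G*P + 4*P*G**2 (T(G, P) = (G*P + (G**2*4)*P) + 1 = (G*P + (4*G**2)*P) + 1 = (G*P + 4*P*G**2) + 1 = 1 + G*P + 4*P*G**2)
Y(m, O) = 1 + 89*O + 264*m + O*m (Y(m, O) = (O*m + 89*O) + (1 + 8*m + 4*m*8**2) = (89*O + O*m) + (1 + 8*m + 4*m*64) = (89*O + O*m) + (1 + 8*m + 256*m) = (89*O + O*m) + (1 + 264*m) = 1 + 89*O + 264*m + O*m)
-2816/Y(-78, 49) = -2816/(1 + 89*49 + 264*(-78) + 49*(-78)) = -2816/(1 + 4361 - 20592 - 3822) = -2816/(-20052) = -2816*(-1/20052) = 704/5013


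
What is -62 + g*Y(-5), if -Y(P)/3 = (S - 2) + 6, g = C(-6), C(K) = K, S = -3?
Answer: -44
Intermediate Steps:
g = -6
Y(P) = -3 (Y(P) = -3*((-3 - 2) + 6) = -3*(-5 + 6) = -3*1 = -3)
-62 + g*Y(-5) = -62 - 6*(-3) = -62 + 18 = -44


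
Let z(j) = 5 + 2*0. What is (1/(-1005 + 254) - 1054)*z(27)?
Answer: -3957775/751 ≈ -5270.0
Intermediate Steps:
z(j) = 5 (z(j) = 5 + 0 = 5)
(1/(-1005 + 254) - 1054)*z(27) = (1/(-1005 + 254) - 1054)*5 = (1/(-751) - 1054)*5 = (-1/751 - 1054)*5 = -791555/751*5 = -3957775/751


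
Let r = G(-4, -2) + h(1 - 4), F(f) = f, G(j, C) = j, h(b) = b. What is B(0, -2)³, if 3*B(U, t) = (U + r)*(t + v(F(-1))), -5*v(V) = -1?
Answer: 9261/125 ≈ 74.088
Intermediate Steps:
v(V) = ⅕ (v(V) = -⅕*(-1) = ⅕)
r = -7 (r = -4 + (1 - 4) = -4 - 3 = -7)
B(U, t) = (-7 + U)*(⅕ + t)/3 (B(U, t) = ((U - 7)*(t + ⅕))/3 = ((-7 + U)*(⅕ + t))/3 = (-7 + U)*(⅕ + t)/3)
B(0, -2)³ = (-7/15 - 7/3*(-2) + (1/15)*0 + (⅓)*0*(-2))³ = (-7/15 + 14/3 + 0 + 0)³ = (21/5)³ = 9261/125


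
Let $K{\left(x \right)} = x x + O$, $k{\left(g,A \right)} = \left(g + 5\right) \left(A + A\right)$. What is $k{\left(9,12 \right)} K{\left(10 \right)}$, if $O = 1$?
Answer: $33936$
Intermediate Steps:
$k{\left(g,A \right)} = 2 A \left(5 + g\right)$ ($k{\left(g,A \right)} = \left(5 + g\right) 2 A = 2 A \left(5 + g\right)$)
$K{\left(x \right)} = 1 + x^{2}$ ($K{\left(x \right)} = x x + 1 = x^{2} + 1 = 1 + x^{2}$)
$k{\left(9,12 \right)} K{\left(10 \right)} = 2 \cdot 12 \left(5 + 9\right) \left(1 + 10^{2}\right) = 2 \cdot 12 \cdot 14 \left(1 + 100\right) = 336 \cdot 101 = 33936$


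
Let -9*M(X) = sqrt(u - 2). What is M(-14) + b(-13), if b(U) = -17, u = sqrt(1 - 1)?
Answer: -17 - I*sqrt(2)/9 ≈ -17.0 - 0.15713*I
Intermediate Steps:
u = 0 (u = sqrt(0) = 0)
M(X) = -I*sqrt(2)/9 (M(X) = -sqrt(0 - 2)/9 = -I*sqrt(2)/9)
M(-14) + b(-13) = -I*sqrt(2)/9 - 17 = -17 - I*sqrt(2)/9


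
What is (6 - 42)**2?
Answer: 1296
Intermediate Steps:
(6 - 42)**2 = (-36)**2 = 1296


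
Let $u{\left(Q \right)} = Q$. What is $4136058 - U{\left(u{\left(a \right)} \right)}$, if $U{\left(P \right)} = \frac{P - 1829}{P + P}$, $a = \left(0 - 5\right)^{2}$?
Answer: $\frac{103402352}{25} \approx 4.1361 \cdot 10^{6}$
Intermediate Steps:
$a = 25$ ($a = \left(-5\right)^{2} = 25$)
$U{\left(P \right)} = \frac{-1829 + P}{2 P}$
$4136058 - U{\left(u{\left(a \right)} \right)} = 4136058 - \frac{-1829 + 25}{2 \cdot 25} = 4136058 - \frac{1}{2} \cdot \frac{1}{25} \left(-1804\right) = 4136058 - - \frac{902}{25} = 4136058 + \frac{902}{25} = \frac{103402352}{25}$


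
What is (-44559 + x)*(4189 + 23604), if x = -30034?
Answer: -2073163249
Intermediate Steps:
(-44559 + x)*(4189 + 23604) = (-44559 - 30034)*(4189 + 23604) = -74593*27793 = -2073163249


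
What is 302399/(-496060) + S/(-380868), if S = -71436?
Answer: -390870393/926144020 ≈ -0.42204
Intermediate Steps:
302399/(-496060) + S/(-380868) = 302399/(-496060) - 71436/(-380868) = 302399*(-1/496060) - 71436*(-1/380868) = -302399/496060 + 5953/31739 = -390870393/926144020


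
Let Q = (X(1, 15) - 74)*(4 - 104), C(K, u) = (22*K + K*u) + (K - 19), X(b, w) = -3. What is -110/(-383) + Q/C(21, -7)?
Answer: 2983970/121411 ≈ 24.577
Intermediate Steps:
C(K, u) = -19 + 23*K + K*u (C(K, u) = (22*K + K*u) + (-19 + K) = -19 + 23*K + K*u)
Q = 7700 (Q = (-3 - 74)*(4 - 104) = -77*(-100) = 7700)
-110/(-383) + Q/C(21, -7) = -110/(-383) + 7700/(-19 + 23*21 + 21*(-7)) = -110*(-1/383) + 7700/(-19 + 483 - 147) = 110/383 + 7700/317 = 2983970/121411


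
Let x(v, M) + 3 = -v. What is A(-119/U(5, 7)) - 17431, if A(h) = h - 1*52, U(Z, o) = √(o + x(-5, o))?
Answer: -52568/3 ≈ -17523.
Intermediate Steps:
x(v, M) = -3 - v
U(Z, o) = √(2 + o) (U(Z, o) = √(o + (-3 - 1*(-5))) = √(o + (-3 + 5)) = √(o + 2) = √(2 + o))
A(h) = -52 + h (A(h) = h - 52 = -52 + h)
A(-119/U(5, 7)) - 17431 = (-52 - 119/√(2 + 7)) - 17431 = (-52 - 119/(√9)) - 17431 = (-52 - 119/3) - 17431 = -275/3 - 17431 = -52568/3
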